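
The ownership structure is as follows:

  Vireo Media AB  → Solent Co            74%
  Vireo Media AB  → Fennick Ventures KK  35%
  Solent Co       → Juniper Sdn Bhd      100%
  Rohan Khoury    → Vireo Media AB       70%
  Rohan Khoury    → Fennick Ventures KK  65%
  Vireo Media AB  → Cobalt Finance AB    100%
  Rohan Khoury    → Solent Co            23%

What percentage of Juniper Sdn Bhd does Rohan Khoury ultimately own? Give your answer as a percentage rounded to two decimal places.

74.80%

Rohan reaches Juniper along 2 paths.
Via Vireo → Solent: 70% × 74% × 100% = 51.8%.
Via Solent: 23% × 100% = 23%.
Total: 51.8% + 23% = 74.8%.
Rounded: 74.80%.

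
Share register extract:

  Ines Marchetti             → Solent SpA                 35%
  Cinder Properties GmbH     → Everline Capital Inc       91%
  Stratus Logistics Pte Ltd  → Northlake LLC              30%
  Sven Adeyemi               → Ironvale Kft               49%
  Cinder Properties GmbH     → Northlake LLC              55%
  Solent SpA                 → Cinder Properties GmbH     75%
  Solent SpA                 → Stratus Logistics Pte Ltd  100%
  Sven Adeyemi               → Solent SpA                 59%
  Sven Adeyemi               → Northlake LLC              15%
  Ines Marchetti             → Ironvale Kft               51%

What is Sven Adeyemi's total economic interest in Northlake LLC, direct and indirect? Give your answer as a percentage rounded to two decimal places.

57.04%

Sven reaches Northlake along 3 paths.
Direct stake: 15% = 15%.
Via Solent → Stratus: 59% × 100% × 30% = 17.7%.
Via Solent → Cinder: 59% × 75% × 55% = 24.3375%.
Total: 15% + 17.7% + 24.3375% = 57.0375%.
Rounded: 57.04%.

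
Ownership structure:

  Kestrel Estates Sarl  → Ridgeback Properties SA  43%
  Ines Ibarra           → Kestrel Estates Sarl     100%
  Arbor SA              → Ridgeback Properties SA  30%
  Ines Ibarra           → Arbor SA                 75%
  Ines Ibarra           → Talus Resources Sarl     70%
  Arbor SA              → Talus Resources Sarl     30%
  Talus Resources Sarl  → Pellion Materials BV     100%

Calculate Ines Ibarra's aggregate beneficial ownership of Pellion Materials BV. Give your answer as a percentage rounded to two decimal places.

Ines reaches Pellion along 2 paths.
Via Talus: 70% × 100% = 70%.
Via Arbor → Talus: 75% × 30% × 100% = 22.5%.
Total: 70% + 22.5% = 92.5%.
Rounded: 92.50%.

92.50%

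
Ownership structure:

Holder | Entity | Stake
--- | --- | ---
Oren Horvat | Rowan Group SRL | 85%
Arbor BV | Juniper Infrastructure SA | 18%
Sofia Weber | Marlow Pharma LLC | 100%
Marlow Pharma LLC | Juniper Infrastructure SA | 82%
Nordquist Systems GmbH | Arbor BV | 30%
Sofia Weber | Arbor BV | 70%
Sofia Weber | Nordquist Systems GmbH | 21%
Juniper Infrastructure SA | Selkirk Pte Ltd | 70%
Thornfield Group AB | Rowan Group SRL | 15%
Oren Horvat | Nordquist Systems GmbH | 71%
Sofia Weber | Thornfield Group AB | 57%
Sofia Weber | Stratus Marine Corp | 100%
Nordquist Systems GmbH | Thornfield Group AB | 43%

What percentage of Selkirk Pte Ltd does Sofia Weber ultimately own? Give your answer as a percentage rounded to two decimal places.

Sofia reaches Selkirk along 3 paths.
Via Arbor → Juniper: 70% × 18% × 70% = 8.82%.
Via Nordquist → Arbor → Juniper: 21% × 30% × 18% × 70% = 0.7938%.
Via Marlow → Juniper: 100% × 82% × 70% = 57.4%.
Total: 8.82% + 0.7938% + 57.4% = 67.0138%.
Rounded: 67.01%.

67.01%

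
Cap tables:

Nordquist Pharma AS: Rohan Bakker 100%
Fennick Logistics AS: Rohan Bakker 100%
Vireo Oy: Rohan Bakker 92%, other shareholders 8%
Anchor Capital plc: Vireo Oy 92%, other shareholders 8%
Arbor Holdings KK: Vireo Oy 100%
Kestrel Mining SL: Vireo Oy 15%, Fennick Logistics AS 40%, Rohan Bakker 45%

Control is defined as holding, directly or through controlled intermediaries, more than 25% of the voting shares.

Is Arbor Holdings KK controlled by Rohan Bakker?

Yes

Rohan holds 92% of Vireo, so Rohan controls Vireo.
Vireo holds 100% of Arbor, so Rohan controls Arbor.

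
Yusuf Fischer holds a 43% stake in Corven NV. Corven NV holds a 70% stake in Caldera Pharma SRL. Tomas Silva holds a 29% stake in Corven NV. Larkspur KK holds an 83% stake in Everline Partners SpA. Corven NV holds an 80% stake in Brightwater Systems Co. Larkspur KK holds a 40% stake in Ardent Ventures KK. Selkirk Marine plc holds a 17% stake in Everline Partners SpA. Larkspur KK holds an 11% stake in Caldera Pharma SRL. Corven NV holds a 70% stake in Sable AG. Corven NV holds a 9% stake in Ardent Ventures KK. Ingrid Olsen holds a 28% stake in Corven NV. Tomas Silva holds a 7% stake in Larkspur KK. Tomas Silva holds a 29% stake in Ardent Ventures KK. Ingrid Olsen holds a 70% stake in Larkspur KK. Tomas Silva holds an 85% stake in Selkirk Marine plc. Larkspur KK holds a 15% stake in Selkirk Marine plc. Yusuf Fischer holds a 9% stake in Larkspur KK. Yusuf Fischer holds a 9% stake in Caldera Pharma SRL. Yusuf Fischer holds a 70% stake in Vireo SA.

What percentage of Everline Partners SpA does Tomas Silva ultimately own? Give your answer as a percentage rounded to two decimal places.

Tomas reaches Everline along 3 paths.
Via Larkspur: 7% × 83% = 5.81%.
Via Selkirk: 85% × 17% = 14.45%.
Via Larkspur → Selkirk: 7% × 15% × 17% = 0.1785%.
Total: 5.81% + 14.45% + 0.1785% = 20.4385%.
Rounded: 20.44%.

20.44%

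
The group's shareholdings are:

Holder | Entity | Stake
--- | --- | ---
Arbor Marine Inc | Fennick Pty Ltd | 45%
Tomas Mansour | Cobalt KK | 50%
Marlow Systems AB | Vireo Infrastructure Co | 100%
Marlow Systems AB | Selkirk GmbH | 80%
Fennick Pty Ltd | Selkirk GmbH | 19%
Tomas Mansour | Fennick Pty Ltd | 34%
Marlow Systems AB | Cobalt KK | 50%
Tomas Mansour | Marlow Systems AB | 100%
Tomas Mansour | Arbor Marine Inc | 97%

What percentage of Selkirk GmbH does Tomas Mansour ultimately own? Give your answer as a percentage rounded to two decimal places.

94.75%

Tomas reaches Selkirk along 3 paths.
Via Marlow: 100% × 80% = 80%.
Via Fennick: 34% × 19% = 6.46%.
Via Arbor → Fennick: 97% × 45% × 19% = 8.2935%.
Total: 80% + 6.46% + 8.2935% = 94.7535%.
Rounded: 94.75%.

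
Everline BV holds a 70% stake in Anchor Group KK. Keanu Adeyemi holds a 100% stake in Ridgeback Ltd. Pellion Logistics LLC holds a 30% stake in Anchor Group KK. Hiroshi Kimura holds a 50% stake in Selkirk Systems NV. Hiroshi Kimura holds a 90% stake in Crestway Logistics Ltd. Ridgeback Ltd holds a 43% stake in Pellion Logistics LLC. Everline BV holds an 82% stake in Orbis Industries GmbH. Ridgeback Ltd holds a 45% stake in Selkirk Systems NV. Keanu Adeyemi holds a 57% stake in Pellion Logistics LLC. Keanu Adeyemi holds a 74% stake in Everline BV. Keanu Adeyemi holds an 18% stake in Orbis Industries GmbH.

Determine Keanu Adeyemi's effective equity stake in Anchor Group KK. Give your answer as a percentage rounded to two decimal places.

Keanu reaches Anchor along 3 paths.
Via Ridgeback → Pellion: 100% × 43% × 30% = 12.9%.
Via Pellion: 57% × 30% = 17.1%.
Via Everline: 74% × 70% = 51.8%.
Total: 12.9% + 17.1% + 51.8% = 81.8%.
Rounded: 81.80%.

81.80%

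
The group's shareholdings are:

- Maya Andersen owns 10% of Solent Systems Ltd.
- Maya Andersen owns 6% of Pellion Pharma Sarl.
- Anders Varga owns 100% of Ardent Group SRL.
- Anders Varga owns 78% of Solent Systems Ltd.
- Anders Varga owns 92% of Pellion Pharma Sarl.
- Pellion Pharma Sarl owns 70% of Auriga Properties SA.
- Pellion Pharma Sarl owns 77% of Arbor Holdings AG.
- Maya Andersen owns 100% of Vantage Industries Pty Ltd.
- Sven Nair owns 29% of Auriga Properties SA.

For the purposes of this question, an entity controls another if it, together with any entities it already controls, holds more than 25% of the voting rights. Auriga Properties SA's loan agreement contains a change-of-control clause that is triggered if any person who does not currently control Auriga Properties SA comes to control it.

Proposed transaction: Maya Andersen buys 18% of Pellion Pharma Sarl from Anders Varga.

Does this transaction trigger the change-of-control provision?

The purchase adds only to Maya's holdings (Anders's stake shrinks), so Maya is the only person who could newly come to control Auriga.
Maya holds 100% of Vantage, so Maya controls Vantage.
Neither Maya nor any entity Maya controls holds any voting interest in Auriga.
So before the transaction, Maya does not control Auriga.
After the purchase, Maya's direct stake in Pellion rises to 6% + 18% = 24%, and Anders's stake falls to 74%.
Maya's side now holds 24% of Pellion, not > 25%, so Maya still does not control Pellion.
After the transaction, neither Maya nor any entity Maya controls holds a voting interest in Auriga, so Maya still does not control it.
No new person acquires control, so the clause is not triggered.

No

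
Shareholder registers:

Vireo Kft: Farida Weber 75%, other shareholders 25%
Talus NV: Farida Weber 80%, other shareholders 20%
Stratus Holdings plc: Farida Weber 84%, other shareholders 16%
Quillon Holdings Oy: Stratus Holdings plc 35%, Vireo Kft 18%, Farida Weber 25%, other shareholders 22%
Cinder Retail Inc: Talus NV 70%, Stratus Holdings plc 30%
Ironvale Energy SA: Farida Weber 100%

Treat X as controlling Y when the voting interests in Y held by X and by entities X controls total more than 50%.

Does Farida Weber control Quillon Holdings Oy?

Yes

Farida holds 75% of Vireo, so Farida controls Vireo.
Farida holds 84% of Stratus, so Farida controls Stratus.
Stratus and Vireo and Farida together hold 35% + 18% + 25% = 78% of Quillon, so Farida controls Quillon.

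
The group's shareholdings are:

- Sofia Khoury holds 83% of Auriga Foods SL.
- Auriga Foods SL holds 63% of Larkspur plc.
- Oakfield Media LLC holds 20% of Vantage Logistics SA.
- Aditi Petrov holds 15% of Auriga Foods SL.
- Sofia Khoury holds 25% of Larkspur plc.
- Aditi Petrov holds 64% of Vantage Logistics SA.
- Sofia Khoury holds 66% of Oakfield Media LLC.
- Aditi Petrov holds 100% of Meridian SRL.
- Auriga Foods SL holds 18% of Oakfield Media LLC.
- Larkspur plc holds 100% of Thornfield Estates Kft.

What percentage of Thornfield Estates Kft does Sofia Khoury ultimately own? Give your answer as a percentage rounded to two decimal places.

Sofia reaches Thornfield along 2 paths.
Via Larkspur: 25% × 100% = 25%.
Via Auriga → Larkspur: 83% × 63% × 100% = 52.29%.
Total: 25% + 52.29% = 77.29%.

77.29%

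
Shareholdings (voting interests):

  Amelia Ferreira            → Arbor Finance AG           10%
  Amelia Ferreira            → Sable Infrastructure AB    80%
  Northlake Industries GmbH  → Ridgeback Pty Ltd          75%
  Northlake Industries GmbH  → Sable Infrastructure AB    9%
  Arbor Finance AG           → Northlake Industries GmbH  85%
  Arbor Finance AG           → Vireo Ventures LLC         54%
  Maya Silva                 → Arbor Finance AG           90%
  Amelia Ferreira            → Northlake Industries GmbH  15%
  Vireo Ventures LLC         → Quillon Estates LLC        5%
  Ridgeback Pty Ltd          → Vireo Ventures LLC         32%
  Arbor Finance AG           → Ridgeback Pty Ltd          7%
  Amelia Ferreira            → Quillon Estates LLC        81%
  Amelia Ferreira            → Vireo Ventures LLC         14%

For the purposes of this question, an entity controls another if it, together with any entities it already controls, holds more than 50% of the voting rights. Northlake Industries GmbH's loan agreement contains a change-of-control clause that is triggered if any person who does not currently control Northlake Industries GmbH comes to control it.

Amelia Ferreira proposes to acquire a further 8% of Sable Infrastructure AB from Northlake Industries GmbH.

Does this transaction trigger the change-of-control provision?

The purchase adds only to Amelia's holdings (Northlake's stake shrinks), so Amelia is the only person who could newly come to control Northlake.
Amelia holds 80% of Sable, so Amelia controls Sable.
Amelia holds 81% of Quillon, so Amelia controls Quillon.
In Northlake, Amelia's side holds only 15%, not > 50%.
So before the transaction, Amelia does not control Northlake.
After the purchase, Amelia's direct stake in Sable rises to 80% + 8% = 88%, and Northlake's stake falls to 1%.
Amelia holds 88% of Sable, so Amelia controls Sable.
After the transaction, Amelia's side holds 15% of Northlake, not > 50%, so Amelia still does not control Northlake.
No new person acquires control, so the clause is not triggered.

No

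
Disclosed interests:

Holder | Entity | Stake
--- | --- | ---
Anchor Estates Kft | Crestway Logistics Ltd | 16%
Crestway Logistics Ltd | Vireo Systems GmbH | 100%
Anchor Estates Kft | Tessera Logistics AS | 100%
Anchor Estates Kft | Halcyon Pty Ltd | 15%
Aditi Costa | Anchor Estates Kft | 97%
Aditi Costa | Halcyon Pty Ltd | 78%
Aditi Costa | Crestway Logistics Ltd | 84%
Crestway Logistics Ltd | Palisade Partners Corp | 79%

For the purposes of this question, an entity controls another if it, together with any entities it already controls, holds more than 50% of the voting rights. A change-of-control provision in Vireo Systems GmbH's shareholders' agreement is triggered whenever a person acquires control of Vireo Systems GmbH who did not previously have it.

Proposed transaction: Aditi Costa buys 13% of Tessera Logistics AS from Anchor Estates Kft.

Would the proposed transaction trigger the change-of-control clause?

The purchase adds only to Aditi's holdings (Anchor's stake shrinks), so Aditi is the only person who could newly come to control Vireo.
Aditi holds 97% of Anchor, so Aditi controls Anchor.
Aditi and Anchor together hold 84% + 16% = 100% of Crestway, so Aditi controls Crestway.
Crestway holds 100% of Vireo, so Aditi controls Vireo.
So Aditi already controls Vireo before the transaction.
After the purchase, Aditi holds 13% of Tessera directly, and Anchor's stake falls to 87%.
Aditi controlled Vireo already, so this is not a new person acquiring control; every other person's position is unchanged or reduced.
No new person acquires control, so the clause is not triggered.

No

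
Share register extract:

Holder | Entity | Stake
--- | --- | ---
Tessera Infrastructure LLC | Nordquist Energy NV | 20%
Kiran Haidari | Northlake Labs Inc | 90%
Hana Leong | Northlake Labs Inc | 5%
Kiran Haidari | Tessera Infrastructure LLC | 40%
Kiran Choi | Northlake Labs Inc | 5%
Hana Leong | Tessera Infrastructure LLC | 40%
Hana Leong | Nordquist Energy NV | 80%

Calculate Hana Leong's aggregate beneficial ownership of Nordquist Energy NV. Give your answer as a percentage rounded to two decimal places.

88.00%

Hana reaches Nordquist along 2 paths.
Via Tessera: 40% × 20% = 8%.
Direct stake: 80% = 80%.
Total: 8% + 80% = 88%.
Rounded: 88.00%.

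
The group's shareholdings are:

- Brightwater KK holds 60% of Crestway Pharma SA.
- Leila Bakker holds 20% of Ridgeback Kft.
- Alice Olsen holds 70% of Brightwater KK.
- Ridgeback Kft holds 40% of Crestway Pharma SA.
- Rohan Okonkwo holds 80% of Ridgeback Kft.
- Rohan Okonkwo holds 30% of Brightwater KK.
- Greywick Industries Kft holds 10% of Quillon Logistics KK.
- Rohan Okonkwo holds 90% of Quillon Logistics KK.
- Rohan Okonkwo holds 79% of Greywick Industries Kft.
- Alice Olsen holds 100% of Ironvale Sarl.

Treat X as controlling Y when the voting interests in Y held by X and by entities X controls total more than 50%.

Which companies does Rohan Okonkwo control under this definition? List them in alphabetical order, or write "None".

Greywick Industries Kft, Quillon Logistics KK, Ridgeback Kft

Rohan holds 80% of Ridgeback, so Rohan controls Ridgeback.
Rohan holds 79% of Greywick, so Rohan controls Greywick.
Greywick and Rohan together hold 10% + 90% = 100% of Quillon, so Rohan controls Quillon.
No other company's threshold is met.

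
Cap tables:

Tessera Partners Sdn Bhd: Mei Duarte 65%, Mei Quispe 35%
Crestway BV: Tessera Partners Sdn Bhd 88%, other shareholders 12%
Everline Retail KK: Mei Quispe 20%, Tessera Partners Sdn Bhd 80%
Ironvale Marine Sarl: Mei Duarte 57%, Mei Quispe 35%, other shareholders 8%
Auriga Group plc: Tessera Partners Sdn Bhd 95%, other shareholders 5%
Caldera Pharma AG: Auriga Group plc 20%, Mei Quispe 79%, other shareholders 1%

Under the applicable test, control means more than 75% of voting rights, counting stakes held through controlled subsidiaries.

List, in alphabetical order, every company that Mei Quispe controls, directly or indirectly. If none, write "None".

Caldera Pharma AG

Mei Quispe holds 79% of Caldera, so Mei Quispe controls Caldera.
No other company's threshold is met.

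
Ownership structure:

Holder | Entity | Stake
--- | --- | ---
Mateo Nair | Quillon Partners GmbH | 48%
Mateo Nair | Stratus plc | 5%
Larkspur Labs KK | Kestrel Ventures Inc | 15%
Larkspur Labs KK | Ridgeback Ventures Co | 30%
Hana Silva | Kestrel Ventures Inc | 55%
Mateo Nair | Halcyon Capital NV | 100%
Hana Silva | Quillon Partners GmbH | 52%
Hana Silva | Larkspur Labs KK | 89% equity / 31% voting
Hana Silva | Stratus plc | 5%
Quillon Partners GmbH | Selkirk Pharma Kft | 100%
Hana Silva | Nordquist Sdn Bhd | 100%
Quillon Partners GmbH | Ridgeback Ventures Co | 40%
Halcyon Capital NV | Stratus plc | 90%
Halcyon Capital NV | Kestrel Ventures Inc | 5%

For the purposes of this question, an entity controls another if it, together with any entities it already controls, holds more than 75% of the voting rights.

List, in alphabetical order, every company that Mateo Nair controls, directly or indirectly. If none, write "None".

Mateo holds 100% of Halcyon, so Mateo controls Halcyon.
Mateo and Halcyon together hold 5% + 90% = 95% of Stratus, so Mateo controls Stratus.
No other company's threshold is met.

Halcyon Capital NV, Stratus plc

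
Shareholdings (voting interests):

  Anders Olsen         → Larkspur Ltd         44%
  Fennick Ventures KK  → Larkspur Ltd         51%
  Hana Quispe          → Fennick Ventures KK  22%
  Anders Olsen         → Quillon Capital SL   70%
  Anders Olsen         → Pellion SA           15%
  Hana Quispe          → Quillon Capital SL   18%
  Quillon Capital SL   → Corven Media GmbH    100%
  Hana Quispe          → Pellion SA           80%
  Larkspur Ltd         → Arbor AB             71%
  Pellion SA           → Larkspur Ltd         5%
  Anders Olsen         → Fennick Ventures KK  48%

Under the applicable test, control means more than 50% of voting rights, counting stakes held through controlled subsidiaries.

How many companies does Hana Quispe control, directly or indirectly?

Hana holds 80% of Pellion, so Hana controls Pellion.
No other company's threshold is met.
Hana controls 1 company.

1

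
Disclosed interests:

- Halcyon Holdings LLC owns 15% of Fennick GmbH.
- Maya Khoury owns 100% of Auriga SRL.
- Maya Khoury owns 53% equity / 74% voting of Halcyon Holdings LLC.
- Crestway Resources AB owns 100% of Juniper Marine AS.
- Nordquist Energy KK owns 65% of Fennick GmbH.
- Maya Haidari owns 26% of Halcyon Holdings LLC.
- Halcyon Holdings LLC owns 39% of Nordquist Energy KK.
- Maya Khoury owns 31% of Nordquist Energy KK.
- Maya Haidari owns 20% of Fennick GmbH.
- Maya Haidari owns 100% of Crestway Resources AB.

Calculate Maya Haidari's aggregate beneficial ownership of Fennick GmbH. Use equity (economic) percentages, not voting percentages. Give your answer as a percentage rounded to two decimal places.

30.49%

Maya Haidari reaches Fennick along 3 paths.
Via Halcyon → Nordquist: 26% × 39% × 65% = 6.591%.
Direct stake: 20% = 20%.
Via Halcyon: 26% × 15% = 3.9%.
Total: 6.591% + 20% + 3.9% = 30.491%.
Rounded: 30.49%.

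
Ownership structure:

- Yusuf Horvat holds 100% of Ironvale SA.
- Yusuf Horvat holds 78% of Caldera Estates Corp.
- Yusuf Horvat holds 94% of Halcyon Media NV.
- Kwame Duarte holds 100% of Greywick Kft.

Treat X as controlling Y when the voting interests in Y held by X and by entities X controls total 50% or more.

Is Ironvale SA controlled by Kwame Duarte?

Kwame holds 100% of Greywick, so Kwame controls Greywick.
Neither Kwame nor any entity Kwame controls holds any voting interest in Ironvale.
So Kwame does not control Ironvale.

No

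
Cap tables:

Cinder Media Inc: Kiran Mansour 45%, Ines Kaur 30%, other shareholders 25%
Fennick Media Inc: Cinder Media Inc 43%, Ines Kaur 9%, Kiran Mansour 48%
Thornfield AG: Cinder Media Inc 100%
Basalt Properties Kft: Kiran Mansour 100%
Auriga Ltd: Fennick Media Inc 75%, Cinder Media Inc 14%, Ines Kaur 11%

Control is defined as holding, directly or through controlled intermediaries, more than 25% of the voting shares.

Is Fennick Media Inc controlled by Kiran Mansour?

Yes

Kiran holds 45% of Cinder, so Kiran controls Cinder.
Cinder and Kiran together hold 43% + 48% = 91% of Fennick, so Kiran controls Fennick.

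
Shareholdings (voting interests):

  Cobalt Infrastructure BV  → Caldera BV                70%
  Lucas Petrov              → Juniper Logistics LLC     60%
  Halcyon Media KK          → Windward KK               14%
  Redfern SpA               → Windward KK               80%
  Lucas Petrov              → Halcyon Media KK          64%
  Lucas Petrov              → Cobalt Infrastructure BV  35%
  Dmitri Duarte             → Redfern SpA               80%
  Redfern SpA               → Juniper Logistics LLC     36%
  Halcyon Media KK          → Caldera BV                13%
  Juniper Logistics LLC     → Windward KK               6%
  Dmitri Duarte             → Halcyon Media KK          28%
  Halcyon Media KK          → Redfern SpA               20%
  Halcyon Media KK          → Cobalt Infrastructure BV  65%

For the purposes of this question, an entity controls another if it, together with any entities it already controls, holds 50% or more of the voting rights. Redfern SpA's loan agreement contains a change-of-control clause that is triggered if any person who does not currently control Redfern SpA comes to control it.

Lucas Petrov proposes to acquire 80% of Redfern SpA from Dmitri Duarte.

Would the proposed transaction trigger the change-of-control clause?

The purchase adds only to Lucas's holdings (Dmitri's stake shrinks), so Lucas is the only person who could newly come to control Redfern.
Lucas holds 64% of Halcyon, so Lucas controls Halcyon.
Lucas and Halcyon together hold 35% + 65% = 100% of Cobalt, so Lucas controls Cobalt.
Lucas holds 60% of Juniper, so Lucas controls Juniper.
Cobalt and Halcyon together hold 70% + 13% = 83% of Caldera, so Lucas controls Caldera.
In Redfern, Lucas's side holds only 20%, not ≥ 50%.
So before the transaction, Lucas does not control Redfern.
After the purchase, Lucas holds 80% of Redfern directly, and Dmitri's stake falls to 0%.
Halcyon and Lucas together hold 20% + 80% = 100% of Redfern, so Lucas controls Redfern.
Lucas did not control Redfern before and does after, so the clause is triggered.

Yes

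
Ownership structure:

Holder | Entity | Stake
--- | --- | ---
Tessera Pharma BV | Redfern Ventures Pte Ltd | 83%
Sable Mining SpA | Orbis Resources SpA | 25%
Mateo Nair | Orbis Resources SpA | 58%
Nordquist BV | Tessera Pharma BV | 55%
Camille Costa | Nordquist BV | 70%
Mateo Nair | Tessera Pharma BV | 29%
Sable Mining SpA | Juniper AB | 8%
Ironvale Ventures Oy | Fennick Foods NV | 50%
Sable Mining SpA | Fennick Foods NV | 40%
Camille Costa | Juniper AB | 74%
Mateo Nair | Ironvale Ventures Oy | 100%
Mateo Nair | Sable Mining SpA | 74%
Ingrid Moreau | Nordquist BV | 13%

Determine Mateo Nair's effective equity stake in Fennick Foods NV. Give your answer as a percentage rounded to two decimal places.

79.60%

Mateo reaches Fennick along 2 paths.
Via Ironvale: 100% × 50% = 50%.
Via Sable: 74% × 40% = 29.6%.
Total: 50% + 29.6% = 79.6%.
Rounded: 79.60%.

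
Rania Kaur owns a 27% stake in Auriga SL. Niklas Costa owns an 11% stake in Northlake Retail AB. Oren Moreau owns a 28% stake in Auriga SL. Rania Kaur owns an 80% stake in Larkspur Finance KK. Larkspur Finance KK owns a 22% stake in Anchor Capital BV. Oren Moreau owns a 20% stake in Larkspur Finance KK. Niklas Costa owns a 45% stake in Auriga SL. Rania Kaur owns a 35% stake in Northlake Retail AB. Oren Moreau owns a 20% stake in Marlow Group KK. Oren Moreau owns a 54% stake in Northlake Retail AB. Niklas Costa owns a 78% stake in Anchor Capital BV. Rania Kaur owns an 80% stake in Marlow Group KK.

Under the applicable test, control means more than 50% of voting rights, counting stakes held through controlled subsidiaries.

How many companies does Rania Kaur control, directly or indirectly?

2

Rania holds 80% of Larkspur, so Rania controls Larkspur.
Rania holds 80% of Marlow, so Rania controls Marlow.
No other company's threshold is met.
Rania controls 2 companies.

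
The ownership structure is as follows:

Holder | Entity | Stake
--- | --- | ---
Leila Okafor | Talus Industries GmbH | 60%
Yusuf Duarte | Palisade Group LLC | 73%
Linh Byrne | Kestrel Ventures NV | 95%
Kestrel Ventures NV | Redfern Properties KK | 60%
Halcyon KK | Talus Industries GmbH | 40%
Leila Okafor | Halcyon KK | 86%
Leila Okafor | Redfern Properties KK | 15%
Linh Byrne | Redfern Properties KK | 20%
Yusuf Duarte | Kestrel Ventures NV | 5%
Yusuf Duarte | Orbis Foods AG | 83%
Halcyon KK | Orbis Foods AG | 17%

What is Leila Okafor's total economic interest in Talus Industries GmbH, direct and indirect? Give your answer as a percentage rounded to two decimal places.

Leila reaches Talus along 2 paths.
Via Halcyon: 86% × 40% = 34.4%.
Direct stake: 60% = 60%.
Total: 34.4% + 60% = 94.4%.
Rounded: 94.40%.

94.40%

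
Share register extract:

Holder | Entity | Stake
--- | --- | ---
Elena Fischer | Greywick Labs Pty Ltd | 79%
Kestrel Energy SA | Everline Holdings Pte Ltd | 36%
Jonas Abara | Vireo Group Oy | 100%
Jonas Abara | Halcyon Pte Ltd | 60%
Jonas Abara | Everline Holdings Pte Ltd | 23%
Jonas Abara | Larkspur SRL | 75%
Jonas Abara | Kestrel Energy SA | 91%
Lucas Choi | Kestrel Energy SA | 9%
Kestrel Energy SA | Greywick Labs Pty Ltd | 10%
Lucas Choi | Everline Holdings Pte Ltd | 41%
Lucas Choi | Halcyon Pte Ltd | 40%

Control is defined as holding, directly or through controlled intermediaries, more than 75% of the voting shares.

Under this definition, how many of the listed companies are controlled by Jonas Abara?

Jonas holds 91% of Kestrel, so Jonas controls Kestrel.
Jonas holds 100% of Vireo, so Jonas controls Vireo.
No other company's threshold is met.
Jonas controls 2 companies.

2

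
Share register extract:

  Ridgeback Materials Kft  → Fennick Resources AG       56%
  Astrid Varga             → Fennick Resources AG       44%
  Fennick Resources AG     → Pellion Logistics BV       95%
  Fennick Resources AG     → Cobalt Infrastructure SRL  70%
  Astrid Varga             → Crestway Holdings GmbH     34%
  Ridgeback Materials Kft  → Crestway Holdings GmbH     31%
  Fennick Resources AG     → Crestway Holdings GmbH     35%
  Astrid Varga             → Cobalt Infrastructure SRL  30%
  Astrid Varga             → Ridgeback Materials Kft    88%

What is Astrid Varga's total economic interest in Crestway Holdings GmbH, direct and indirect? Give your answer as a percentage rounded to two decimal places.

93.93%

Astrid reaches Crestway along 4 paths.
Direct stake: 34% = 34%.
Via Ridgeback: 88% × 31% = 27.28%.
Via Fennick: 44% × 35% = 15.4%.
Via Ridgeback → Fennick: 88% × 56% × 35% = 17.248%.
Total: 34% + 27.28% + 15.4% + 17.248% = 93.928%.
Rounded: 93.93%.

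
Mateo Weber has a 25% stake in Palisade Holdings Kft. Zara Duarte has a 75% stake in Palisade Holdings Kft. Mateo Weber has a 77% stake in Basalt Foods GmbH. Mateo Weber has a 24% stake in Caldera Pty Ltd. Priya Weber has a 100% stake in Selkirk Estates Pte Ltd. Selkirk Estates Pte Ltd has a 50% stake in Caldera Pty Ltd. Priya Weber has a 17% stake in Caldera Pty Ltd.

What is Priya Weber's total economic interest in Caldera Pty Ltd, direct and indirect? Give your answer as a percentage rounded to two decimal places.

67.00%

Priya reaches Caldera along 2 paths.
Via Selkirk: 100% × 50% = 50%.
Direct stake: 17% = 17%.
Total: 50% + 17% = 67%.
Rounded: 67.00%.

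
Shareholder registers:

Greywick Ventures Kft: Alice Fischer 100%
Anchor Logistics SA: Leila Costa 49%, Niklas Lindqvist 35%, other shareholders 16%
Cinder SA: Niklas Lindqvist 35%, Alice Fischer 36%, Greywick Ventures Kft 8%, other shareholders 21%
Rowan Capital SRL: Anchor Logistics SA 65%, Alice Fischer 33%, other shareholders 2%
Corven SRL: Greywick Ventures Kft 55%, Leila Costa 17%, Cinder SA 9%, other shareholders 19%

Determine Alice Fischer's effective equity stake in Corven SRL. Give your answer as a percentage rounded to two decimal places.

58.96%

Alice reaches Corven along 3 paths.
Via Greywick: 100% × 55% = 55%.
Via Cinder: 36% × 9% = 3.24%.
Via Greywick → Cinder: 100% × 8% × 9% = 0.72%.
Total: 55% + 3.24% + 0.72% = 58.96%.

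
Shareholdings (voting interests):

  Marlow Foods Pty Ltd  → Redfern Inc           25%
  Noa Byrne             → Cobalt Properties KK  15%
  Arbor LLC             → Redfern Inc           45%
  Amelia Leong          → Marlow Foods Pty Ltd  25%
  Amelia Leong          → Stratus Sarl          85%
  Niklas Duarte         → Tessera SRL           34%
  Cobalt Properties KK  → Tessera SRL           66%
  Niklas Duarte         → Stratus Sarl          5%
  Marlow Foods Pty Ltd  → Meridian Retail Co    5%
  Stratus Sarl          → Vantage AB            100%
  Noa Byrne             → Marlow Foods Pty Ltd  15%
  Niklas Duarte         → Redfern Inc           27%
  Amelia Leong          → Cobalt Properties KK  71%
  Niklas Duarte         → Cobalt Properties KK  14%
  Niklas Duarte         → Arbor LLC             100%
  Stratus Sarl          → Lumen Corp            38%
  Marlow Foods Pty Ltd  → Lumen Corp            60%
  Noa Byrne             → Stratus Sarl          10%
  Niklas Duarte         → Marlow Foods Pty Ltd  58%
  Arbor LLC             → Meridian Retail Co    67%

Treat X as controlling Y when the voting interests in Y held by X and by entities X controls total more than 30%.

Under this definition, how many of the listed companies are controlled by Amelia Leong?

5

Amelia holds 71% of Cobalt, so Amelia controls Cobalt.
Amelia holds 85% of Stratus, so Amelia controls Stratus.
Stratus holds 38% of Lumen, so Amelia controls Lumen.
Stratus holds 100% of Vantage, so Amelia controls Vantage.
Cobalt holds 66% of Tessera, so Amelia controls Tessera.
No other company's threshold is met.
Amelia controls 5 companies.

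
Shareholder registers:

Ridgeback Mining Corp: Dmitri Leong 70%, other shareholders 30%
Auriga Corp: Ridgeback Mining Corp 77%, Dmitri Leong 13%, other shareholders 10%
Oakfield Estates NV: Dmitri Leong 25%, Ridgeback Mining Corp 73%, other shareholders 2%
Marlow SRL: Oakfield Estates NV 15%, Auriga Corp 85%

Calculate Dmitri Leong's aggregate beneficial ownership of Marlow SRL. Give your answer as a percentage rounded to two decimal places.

Dmitri reaches Marlow along 4 paths.
Via Oakfield: 25% × 15% = 3.75%.
Via Ridgeback → Oakfield: 70% × 73% × 15% = 7.665%.
Via Ridgeback → Auriga: 70% × 77% × 85% = 45.815%.
Via Auriga: 13% × 85% = 11.05%.
Total: 3.75% + 7.665% + 45.815% + 11.05% = 68.28%.

68.28%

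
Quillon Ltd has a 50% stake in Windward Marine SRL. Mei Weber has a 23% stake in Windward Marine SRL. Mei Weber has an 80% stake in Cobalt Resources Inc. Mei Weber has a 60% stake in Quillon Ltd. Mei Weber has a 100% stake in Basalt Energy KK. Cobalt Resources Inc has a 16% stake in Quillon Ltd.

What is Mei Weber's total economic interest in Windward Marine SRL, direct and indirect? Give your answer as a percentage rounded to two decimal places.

Mei reaches Windward along 3 paths.
Via Quillon: 60% × 50% = 30%.
Via Cobalt → Quillon: 80% × 16% × 50% = 6.4%.
Direct stake: 23% = 23%.
Total: 30% + 6.4% + 23% = 59.4%.
Rounded: 59.40%.

59.40%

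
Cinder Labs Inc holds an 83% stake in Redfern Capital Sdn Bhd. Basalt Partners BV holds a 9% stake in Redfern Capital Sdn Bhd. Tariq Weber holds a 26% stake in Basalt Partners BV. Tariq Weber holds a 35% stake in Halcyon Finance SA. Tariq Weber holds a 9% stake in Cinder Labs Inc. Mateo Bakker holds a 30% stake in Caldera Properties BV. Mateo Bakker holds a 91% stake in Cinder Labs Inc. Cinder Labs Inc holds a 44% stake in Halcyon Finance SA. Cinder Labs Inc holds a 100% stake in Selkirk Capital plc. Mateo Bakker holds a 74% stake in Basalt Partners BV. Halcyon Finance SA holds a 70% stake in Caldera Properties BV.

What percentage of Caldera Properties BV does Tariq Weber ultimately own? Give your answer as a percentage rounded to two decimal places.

Tariq reaches Caldera along 2 paths.
Via Cinder → Halcyon: 9% × 44% × 70% = 2.772%.
Via Halcyon: 35% × 70% = 24.5%.
Total: 2.772% + 24.5% = 27.272%.
Rounded: 27.27%.

27.27%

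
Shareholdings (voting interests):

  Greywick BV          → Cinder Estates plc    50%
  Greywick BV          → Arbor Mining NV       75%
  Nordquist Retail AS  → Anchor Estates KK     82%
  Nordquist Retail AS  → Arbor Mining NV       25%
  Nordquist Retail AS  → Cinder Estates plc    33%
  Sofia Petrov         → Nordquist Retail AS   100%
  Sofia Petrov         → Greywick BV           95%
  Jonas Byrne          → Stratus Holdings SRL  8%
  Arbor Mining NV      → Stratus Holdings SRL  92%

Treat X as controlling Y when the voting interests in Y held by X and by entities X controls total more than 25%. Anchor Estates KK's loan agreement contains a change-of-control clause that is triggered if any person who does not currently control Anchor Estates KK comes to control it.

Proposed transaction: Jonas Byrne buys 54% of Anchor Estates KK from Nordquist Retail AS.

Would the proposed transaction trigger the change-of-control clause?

Yes

The purchase adds only to Jonas's holdings (Nordquist's stake shrinks), so Jonas is the only person who could newly come to control Anchor.
Jonas's largest direct stake is 8% in Stratus, which does not meet the threshold, so Jonas controls no company.
Neither Jonas nor any entity Jonas controls holds any voting interest in Anchor.
So before the transaction, Jonas does not control Anchor.
After the purchase, Jonas holds 54% of Anchor directly, and Nordquist's stake falls to 28%.
Jonas holds 54% of Anchor, so Jonas controls Anchor.
Jonas did not control Anchor before and does after, so the clause is triggered.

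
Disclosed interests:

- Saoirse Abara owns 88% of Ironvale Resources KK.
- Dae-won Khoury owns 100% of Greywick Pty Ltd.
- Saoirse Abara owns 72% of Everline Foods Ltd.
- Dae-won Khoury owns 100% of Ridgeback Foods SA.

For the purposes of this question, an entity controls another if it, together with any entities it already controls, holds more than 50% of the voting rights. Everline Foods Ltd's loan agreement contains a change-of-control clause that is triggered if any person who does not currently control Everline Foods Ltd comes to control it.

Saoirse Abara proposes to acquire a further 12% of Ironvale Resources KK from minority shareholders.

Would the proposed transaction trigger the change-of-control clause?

The purchase changes only Saoirse's holdings, so Saoirse is the only person who could newly come to control Everline.
Saoirse holds 72% of Everline, so Saoirse controls Everline.
So Saoirse already controls Everline before the transaction.
After the purchase, Saoirse's direct stake in Ironvale rises to 88% + 12% = 100%.
Saoirse controlled Everline already, so this is not a new person acquiring control; every other person's position is unchanged or reduced.
No new person acquires control, so the clause is not triggered.

No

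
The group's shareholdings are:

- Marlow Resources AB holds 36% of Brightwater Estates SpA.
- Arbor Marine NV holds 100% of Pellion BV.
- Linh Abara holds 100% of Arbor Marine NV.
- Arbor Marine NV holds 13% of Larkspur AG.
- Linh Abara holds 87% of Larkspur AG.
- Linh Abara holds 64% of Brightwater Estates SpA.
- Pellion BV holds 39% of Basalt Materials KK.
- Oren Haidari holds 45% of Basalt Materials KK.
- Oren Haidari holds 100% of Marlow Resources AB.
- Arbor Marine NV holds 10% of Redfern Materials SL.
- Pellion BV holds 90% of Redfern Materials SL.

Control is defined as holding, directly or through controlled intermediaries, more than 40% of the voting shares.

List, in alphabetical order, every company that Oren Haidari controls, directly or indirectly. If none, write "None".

Basalt Materials KK, Marlow Resources AB

Oren holds 100% of Marlow, so Oren controls Marlow.
Oren holds 45% of Basalt, so Oren controls Basalt.
No other company's threshold is met.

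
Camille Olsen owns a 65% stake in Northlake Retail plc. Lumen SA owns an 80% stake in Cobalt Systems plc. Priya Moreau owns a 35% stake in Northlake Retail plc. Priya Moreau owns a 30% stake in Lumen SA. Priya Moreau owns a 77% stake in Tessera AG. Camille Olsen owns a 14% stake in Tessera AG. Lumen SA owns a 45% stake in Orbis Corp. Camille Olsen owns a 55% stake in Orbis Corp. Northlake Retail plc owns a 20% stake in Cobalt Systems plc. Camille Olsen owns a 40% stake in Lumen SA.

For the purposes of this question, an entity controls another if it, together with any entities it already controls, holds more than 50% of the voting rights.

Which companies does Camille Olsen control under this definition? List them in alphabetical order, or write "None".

Northlake Retail plc, Orbis Corp

Camille holds 65% of Northlake, so Camille controls Northlake.
Camille holds 55% of Orbis, so Camille controls Orbis.
No other company's threshold is met.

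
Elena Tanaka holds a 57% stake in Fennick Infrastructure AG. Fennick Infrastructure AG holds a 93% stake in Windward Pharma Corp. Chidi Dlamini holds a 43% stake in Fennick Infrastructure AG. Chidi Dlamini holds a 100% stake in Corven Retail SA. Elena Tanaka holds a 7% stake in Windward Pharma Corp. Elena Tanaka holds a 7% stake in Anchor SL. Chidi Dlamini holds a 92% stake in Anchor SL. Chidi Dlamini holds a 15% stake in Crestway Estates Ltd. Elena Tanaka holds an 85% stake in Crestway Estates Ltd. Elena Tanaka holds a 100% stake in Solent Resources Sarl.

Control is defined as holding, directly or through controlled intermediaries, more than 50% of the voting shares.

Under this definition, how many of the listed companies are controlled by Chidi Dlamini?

Chidi holds 100% of Corven, so Chidi controls Corven.
Chidi holds 92% of Anchor, so Chidi controls Anchor.
No other company's threshold is met.
Chidi controls 2 companies.

2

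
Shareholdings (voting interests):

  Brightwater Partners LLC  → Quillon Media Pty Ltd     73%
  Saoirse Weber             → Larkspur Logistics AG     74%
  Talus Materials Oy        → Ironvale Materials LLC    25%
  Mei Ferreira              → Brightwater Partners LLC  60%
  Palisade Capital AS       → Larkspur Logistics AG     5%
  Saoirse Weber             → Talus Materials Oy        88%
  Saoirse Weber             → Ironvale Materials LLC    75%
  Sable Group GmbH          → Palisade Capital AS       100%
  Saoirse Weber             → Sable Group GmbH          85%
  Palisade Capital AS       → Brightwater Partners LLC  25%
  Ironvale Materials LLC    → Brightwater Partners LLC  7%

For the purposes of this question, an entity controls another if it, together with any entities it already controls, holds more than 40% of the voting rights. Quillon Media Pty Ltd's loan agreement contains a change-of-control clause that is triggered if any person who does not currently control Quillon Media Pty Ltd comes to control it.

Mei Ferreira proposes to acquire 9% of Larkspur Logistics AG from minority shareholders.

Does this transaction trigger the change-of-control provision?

The purchase changes only Mei's holdings, so Mei is the only person who could newly come to control Quillon.
Mei holds 60% of Brightwater, so Mei controls Brightwater.
Brightwater holds 73% of Quillon, so Mei controls Quillon.
So Mei already controls Quillon before the transaction.
After the purchase, Mei holds 9% of Larkspur directly.
Mei controlled Quillon already, so this is not a new person acquiring control; every other person's position is unchanged or reduced.
No new person acquires control, so the clause is not triggered.

No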